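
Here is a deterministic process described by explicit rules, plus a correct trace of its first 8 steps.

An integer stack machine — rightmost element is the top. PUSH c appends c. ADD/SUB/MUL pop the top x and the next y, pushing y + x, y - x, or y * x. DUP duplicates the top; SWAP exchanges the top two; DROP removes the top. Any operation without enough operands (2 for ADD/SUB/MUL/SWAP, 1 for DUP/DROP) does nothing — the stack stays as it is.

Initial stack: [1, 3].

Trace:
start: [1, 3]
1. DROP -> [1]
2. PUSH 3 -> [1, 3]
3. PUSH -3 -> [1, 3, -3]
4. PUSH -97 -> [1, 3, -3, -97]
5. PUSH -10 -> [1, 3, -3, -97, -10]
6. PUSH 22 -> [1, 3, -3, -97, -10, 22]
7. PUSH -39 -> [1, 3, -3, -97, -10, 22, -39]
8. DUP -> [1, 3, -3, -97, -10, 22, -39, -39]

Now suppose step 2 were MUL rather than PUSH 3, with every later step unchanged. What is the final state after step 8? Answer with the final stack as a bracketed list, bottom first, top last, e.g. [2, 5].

(re-executing from step 2 with the substitution; state before step 2: [1])
2. MUL -> [1]
3. PUSH -3 -> [1, -3]
4. PUSH -97 -> [1, -3, -97]
5. PUSH -10 -> [1, -3, -97, -10]
6. PUSH 22 -> [1, -3, -97, -10, 22]
7. PUSH -39 -> [1, -3, -97, -10, 22, -39]
8. DUP -> [1, -3, -97, -10, 22, -39, -39]

[1, -3, -97, -10, 22, -39, -39]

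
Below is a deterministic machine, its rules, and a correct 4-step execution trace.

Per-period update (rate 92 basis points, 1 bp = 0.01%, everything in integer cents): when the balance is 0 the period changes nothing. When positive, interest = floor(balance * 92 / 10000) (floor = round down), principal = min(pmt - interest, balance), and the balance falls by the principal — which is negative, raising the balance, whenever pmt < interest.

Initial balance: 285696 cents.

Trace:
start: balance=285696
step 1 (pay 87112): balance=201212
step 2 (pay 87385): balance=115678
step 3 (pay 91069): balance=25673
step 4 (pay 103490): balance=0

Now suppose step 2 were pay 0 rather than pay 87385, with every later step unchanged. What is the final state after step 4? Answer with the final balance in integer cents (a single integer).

11419

(re-executing from step 2 with the substitution; state before step 2: balance=201212)
step 2 (pay 0): balance=203063
step 3 (pay 91069): balance=113862
step 4 (pay 103490): balance=11419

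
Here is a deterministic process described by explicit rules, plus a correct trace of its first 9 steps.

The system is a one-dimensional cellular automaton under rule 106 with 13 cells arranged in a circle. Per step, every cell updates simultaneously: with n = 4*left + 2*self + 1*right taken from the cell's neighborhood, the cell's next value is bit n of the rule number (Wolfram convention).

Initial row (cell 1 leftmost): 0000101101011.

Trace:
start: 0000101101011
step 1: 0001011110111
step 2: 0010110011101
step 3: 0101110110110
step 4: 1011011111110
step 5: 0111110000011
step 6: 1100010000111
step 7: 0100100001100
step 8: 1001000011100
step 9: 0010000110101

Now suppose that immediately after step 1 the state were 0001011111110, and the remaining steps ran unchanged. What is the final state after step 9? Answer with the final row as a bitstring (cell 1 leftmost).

1110100010111

state after step 1 := 0001011111110
step 2: 0010110000010
step 3: 0101110000100
step 4: 1011010001000
step 5: 0111100010001
step 6: 1100100100010
step 7: 1101001000101
step 8: 0110010001011
step 9: 1110100010111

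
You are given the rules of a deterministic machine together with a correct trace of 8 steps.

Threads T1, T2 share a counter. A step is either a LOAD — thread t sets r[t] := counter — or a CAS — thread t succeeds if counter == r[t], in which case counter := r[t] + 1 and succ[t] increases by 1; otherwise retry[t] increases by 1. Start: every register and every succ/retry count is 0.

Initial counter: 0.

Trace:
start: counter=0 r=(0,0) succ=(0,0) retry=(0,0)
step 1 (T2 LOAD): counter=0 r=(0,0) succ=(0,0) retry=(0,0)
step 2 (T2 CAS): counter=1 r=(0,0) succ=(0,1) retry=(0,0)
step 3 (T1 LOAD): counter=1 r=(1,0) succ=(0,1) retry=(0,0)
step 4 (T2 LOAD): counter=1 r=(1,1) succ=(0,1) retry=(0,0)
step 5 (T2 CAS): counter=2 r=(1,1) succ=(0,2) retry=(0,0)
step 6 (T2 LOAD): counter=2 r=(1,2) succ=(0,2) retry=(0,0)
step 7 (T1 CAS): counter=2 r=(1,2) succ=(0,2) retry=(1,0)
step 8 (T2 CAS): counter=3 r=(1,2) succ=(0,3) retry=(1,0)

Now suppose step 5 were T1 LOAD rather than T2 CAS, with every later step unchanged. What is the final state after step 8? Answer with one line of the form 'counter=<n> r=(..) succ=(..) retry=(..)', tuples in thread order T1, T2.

(re-executing from step 5 with the substitution; state before step 5: counter=1 r=(1,1) succ=(0,1) retry=(0,0))
step 5 (T1 LOAD): counter=1 r=(1,1) succ=(0,1) retry=(0,0)
step 6 (T2 LOAD): counter=1 r=(1,1) succ=(0,1) retry=(0,0)
step 7 (T1 CAS): counter=2 r=(1,1) succ=(1,1) retry=(0,0)
step 8 (T2 CAS): counter=2 r=(1,1) succ=(1,1) retry=(0,1)

counter=2 r=(1,1) succ=(1,1) retry=(0,1)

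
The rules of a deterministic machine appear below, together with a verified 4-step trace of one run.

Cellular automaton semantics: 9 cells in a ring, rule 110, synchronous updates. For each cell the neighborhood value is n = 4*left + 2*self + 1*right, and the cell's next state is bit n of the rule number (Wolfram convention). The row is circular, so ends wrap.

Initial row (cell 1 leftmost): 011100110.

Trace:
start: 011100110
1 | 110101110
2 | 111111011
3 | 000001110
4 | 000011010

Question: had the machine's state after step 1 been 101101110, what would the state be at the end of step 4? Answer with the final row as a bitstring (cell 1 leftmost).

000011010

state after step 1 := 101101110
2 | 111111011
3 | 000001110
4 | 000011010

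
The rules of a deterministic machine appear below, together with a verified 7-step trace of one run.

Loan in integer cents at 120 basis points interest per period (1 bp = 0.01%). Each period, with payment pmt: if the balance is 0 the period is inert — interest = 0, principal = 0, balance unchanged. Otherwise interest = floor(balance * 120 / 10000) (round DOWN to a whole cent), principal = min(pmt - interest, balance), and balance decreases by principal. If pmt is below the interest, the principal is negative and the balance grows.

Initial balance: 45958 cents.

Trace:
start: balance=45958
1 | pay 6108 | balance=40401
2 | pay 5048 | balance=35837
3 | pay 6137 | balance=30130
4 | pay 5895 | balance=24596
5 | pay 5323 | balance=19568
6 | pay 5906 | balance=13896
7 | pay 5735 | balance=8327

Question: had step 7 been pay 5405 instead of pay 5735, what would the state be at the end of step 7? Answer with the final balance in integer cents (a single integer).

8657

(re-executing from step 7 with the substitution; state before step 7: balance=13896)
7 | pay 5405 | balance=8657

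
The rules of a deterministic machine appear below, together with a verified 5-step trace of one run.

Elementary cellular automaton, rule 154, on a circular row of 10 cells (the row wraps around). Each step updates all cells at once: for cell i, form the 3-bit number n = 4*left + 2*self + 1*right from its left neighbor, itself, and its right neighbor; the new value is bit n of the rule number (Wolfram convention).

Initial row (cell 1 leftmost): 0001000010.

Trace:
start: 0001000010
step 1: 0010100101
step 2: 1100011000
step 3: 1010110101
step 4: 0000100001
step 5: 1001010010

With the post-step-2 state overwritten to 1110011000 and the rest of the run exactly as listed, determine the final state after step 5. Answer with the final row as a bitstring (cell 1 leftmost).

0111010011

state after step 2 := 1110011000
step 3: 1101110101
step 4: 1001100001
step 5: 0111010011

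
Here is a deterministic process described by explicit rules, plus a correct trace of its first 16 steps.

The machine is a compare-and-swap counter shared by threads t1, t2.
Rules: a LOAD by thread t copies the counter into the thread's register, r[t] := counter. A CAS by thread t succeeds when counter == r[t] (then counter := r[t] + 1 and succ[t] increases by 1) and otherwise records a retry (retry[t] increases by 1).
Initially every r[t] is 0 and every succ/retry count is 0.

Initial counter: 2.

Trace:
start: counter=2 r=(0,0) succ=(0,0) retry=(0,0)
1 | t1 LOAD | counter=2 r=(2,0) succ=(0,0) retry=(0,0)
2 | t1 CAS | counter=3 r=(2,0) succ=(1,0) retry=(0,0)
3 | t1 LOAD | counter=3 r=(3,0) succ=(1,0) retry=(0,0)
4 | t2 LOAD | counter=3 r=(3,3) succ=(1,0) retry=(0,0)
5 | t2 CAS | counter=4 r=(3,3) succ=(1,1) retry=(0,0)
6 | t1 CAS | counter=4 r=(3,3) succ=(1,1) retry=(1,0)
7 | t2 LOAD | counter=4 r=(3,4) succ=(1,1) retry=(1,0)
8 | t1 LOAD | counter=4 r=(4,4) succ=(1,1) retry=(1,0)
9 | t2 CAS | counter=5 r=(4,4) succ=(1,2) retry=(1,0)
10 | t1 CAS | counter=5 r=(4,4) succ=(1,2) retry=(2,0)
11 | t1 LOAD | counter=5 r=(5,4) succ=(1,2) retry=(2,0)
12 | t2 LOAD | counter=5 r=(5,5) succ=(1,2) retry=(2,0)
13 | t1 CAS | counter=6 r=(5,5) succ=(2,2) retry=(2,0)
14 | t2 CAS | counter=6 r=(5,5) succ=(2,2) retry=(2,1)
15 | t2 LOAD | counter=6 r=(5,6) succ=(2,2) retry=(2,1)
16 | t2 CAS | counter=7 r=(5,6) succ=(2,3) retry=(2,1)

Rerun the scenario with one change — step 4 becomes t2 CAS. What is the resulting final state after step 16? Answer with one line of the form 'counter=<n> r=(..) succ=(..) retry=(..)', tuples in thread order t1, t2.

(re-executing from step 4 with the substitution; state before step 4: counter=3 r=(3,0) succ=(1,0) retry=(0,0))
4 | t2 CAS | counter=3 r=(3,0) succ=(1,0) retry=(0,1)
5 | t2 CAS | counter=3 r=(3,0) succ=(1,0) retry=(0,2)
6 | t1 CAS | counter=4 r=(3,0) succ=(2,0) retry=(0,2)
7 | t2 LOAD | counter=4 r=(3,4) succ=(2,0) retry=(0,2)
8 | t1 LOAD | counter=4 r=(4,4) succ=(2,0) retry=(0,2)
9 | t2 CAS | counter=5 r=(4,4) succ=(2,1) retry=(0,2)
10 | t1 CAS | counter=5 r=(4,4) succ=(2,1) retry=(1,2)
11 | t1 LOAD | counter=5 r=(5,4) succ=(2,1) retry=(1,2)
12 | t2 LOAD | counter=5 r=(5,5) succ=(2,1) retry=(1,2)
13 | t1 CAS | counter=6 r=(5,5) succ=(3,1) retry=(1,2)
14 | t2 CAS | counter=6 r=(5,5) succ=(3,1) retry=(1,3)
15 | t2 LOAD | counter=6 r=(5,6) succ=(3,1) retry=(1,3)
16 | t2 CAS | counter=7 r=(5,6) succ=(3,2) retry=(1,3)

counter=7 r=(5,6) succ=(3,2) retry=(1,3)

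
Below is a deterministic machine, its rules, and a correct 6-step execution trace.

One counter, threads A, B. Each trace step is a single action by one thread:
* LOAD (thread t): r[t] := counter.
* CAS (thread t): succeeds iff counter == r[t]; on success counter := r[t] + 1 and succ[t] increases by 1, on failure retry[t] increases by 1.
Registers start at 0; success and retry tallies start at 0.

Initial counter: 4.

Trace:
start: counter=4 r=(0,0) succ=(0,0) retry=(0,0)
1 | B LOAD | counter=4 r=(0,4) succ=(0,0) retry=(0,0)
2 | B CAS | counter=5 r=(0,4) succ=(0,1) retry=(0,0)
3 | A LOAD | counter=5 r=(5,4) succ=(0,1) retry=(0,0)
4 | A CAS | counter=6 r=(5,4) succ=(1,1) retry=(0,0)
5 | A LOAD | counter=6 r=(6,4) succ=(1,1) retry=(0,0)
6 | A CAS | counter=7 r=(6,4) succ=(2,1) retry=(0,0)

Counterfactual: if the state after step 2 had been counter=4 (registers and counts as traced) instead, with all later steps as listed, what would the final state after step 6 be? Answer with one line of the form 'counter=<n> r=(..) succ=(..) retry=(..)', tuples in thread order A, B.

state after step 2 := counter=4 r=(0,4) succ=(0,1) retry=(0,0)
3 | A LOAD | counter=4 r=(4,4) succ=(0,1) retry=(0,0)
4 | A CAS | counter=5 r=(4,4) succ=(1,1) retry=(0,0)
5 | A LOAD | counter=5 r=(5,4) succ=(1,1) retry=(0,0)
6 | A CAS | counter=6 r=(5,4) succ=(2,1) retry=(0,0)

counter=6 r=(5,4) succ=(2,1) retry=(0,0)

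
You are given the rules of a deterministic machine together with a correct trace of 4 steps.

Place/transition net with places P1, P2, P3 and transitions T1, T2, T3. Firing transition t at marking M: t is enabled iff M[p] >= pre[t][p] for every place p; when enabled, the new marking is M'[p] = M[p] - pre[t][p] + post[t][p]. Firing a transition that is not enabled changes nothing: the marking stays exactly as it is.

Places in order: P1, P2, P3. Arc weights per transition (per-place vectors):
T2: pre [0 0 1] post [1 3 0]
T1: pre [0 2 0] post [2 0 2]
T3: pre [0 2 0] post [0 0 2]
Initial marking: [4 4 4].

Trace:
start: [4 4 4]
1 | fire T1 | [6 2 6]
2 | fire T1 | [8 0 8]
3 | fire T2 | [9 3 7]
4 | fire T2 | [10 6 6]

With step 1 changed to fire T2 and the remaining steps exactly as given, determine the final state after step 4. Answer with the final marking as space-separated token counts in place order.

9 11 3

(re-executing from step 1 with the substitution; state before step 1: [4 4 4])
1 | fire T2 | [5 7 3]
2 | fire T1 | [7 5 5]
3 | fire T2 | [8 8 4]
4 | fire T2 | [9 11 3]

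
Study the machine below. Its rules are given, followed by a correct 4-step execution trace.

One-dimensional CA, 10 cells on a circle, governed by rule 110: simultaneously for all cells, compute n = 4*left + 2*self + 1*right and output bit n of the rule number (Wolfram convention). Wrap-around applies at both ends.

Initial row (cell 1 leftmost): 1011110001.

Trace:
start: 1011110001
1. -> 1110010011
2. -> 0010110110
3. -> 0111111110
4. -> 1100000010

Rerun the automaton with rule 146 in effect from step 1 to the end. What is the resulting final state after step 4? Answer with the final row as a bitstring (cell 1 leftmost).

0000100100

(re-executing steps 1..4 under rule 146; state before step 1: 1011110001)
1. -> 0001101010
2. -> 0010000001
3. -> 1101000010
4. -> 0000100100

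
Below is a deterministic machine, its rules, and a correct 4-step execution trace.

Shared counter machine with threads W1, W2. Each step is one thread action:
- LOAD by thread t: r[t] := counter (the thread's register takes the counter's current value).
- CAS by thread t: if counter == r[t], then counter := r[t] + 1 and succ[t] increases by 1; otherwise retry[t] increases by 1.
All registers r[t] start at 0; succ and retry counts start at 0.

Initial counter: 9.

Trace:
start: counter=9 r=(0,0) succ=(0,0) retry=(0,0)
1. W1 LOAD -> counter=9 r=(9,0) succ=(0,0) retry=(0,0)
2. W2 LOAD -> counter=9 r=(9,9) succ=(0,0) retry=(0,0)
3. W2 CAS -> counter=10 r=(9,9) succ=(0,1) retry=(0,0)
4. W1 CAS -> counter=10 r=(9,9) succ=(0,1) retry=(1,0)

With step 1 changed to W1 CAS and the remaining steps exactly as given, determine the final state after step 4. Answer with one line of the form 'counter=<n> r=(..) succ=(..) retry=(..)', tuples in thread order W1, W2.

counter=10 r=(0,9) succ=(0,1) retry=(2,0)

(re-executing from step 1 with the substitution; state before step 1: counter=9 r=(0,0) succ=(0,0) retry=(0,0))
1. W1 CAS -> counter=9 r=(0,0) succ=(0,0) retry=(1,0)
2. W2 LOAD -> counter=9 r=(0,9) succ=(0,0) retry=(1,0)
3. W2 CAS -> counter=10 r=(0,9) succ=(0,1) retry=(1,0)
4. W1 CAS -> counter=10 r=(0,9) succ=(0,1) retry=(2,0)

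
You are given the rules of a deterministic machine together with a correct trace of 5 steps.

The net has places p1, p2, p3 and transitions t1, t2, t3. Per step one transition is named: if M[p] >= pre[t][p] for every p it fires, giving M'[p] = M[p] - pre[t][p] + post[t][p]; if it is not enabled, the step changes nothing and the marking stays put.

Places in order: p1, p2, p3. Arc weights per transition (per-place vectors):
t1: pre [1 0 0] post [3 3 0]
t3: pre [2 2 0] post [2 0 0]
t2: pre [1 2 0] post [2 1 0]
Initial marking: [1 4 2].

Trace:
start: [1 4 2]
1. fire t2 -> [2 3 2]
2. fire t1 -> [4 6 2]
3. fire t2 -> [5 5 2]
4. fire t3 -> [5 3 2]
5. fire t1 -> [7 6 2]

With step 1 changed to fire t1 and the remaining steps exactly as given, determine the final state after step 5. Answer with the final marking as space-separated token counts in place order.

8 10 2

(re-executing from step 1 with the substitution; state before step 1: [1 4 2])
1. fire t1 -> [3 7 2]
2. fire t1 -> [5 10 2]
3. fire t2 -> [6 9 2]
4. fire t3 -> [6 7 2]
5. fire t1 -> [8 10 2]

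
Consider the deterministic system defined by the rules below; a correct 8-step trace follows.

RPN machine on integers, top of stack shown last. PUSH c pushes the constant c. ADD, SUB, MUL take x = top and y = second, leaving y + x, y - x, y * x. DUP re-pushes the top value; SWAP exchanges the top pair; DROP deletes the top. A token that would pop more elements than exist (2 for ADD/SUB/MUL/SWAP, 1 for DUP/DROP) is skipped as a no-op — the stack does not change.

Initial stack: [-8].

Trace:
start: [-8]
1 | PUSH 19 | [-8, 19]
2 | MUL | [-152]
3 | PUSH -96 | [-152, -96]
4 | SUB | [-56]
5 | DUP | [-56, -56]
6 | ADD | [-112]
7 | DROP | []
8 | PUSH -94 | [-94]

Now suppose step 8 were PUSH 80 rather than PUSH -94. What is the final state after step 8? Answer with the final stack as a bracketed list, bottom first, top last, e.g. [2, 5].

[80]

(re-executing from step 8 with the substitution; state before step 8: [])
8 | PUSH 80 | [80]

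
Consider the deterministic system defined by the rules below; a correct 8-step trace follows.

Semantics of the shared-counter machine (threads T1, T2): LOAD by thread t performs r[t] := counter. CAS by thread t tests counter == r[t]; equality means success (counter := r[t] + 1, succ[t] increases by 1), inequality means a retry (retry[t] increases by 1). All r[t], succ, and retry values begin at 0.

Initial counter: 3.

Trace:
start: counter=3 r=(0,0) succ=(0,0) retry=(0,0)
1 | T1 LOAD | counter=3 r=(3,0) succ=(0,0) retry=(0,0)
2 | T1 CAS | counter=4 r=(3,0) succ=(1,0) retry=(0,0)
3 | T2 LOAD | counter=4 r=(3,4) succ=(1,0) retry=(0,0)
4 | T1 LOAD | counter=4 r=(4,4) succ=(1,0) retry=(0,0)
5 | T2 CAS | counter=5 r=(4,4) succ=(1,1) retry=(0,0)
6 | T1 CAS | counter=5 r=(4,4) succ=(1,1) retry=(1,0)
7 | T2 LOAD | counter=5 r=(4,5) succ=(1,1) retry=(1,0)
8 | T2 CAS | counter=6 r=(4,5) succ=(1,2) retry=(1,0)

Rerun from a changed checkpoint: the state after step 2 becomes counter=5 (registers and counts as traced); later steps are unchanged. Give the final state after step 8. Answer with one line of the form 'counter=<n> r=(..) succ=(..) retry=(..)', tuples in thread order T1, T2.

state after step 2 := counter=5 r=(3,0) succ=(1,0) retry=(0,0)
3 | T2 LOAD | counter=5 r=(3,5) succ=(1,0) retry=(0,0)
4 | T1 LOAD | counter=5 r=(5,5) succ=(1,0) retry=(0,0)
5 | T2 CAS | counter=6 r=(5,5) succ=(1,1) retry=(0,0)
6 | T1 CAS | counter=6 r=(5,5) succ=(1,1) retry=(1,0)
7 | T2 LOAD | counter=6 r=(5,6) succ=(1,1) retry=(1,0)
8 | T2 CAS | counter=7 r=(5,6) succ=(1,2) retry=(1,0)

counter=7 r=(5,6) succ=(1,2) retry=(1,0)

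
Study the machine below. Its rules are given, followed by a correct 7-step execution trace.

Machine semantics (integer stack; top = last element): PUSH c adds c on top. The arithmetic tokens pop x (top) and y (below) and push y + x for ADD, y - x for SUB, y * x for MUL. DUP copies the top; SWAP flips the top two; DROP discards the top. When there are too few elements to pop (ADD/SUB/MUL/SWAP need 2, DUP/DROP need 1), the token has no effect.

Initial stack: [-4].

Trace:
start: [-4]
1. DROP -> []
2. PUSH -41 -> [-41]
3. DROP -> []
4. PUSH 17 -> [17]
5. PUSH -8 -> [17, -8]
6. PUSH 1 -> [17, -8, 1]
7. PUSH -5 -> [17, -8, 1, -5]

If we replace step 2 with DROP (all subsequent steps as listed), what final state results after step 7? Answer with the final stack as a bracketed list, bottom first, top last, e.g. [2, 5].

[17, -8, 1, -5]

(re-executing from step 2 with the substitution; state before step 2: [])
2. DROP -> []
3. DROP -> []
4. PUSH 17 -> [17]
5. PUSH -8 -> [17, -8]
6. PUSH 1 -> [17, -8, 1]
7. PUSH -5 -> [17, -8, 1, -5]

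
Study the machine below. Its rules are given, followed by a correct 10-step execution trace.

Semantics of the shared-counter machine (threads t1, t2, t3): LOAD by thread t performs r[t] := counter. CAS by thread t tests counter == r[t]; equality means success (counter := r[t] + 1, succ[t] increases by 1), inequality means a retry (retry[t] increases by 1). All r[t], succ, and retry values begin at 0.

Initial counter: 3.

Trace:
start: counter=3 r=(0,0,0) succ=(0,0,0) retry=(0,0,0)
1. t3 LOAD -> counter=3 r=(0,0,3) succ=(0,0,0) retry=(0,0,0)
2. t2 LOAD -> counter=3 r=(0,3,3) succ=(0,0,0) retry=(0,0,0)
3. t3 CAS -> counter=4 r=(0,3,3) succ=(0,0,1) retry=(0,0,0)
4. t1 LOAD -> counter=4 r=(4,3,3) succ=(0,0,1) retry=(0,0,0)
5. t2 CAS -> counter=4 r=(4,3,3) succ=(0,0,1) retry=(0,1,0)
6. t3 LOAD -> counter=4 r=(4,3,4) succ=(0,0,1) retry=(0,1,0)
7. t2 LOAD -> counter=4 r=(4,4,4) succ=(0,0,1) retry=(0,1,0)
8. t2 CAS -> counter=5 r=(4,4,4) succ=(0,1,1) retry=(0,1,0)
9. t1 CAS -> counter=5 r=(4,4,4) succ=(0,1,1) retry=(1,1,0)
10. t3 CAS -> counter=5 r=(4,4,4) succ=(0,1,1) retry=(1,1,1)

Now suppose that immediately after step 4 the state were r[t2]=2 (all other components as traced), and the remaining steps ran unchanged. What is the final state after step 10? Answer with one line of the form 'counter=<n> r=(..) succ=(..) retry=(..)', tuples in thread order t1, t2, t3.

state after step 4 := counter=4 r=(4,2,3) succ=(0,0,1) retry=(0,0,0)
5. t2 CAS -> counter=4 r=(4,2,3) succ=(0,0,1) retry=(0,1,0)
6. t3 LOAD -> counter=4 r=(4,2,4) succ=(0,0,1) retry=(0,1,0)
7. t2 LOAD -> counter=4 r=(4,4,4) succ=(0,0,1) retry=(0,1,0)
8. t2 CAS -> counter=5 r=(4,4,4) succ=(0,1,1) retry=(0,1,0)
9. t1 CAS -> counter=5 r=(4,4,4) succ=(0,1,1) retry=(1,1,0)
10. t3 CAS -> counter=5 r=(4,4,4) succ=(0,1,1) retry=(1,1,1)

counter=5 r=(4,4,4) succ=(0,1,1) retry=(1,1,1)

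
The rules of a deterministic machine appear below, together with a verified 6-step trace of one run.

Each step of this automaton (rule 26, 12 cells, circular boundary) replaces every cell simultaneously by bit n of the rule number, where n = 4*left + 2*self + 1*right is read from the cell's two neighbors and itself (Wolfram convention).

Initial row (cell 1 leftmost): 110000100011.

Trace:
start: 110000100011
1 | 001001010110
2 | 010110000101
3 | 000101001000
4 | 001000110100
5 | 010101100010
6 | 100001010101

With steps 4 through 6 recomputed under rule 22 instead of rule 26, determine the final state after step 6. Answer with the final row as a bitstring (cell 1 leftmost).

111000000111

(re-executing steps 4..6 under rule 22; state before step 4: 000101001000)
4 | 001101111100
5 | 010000000010
6 | 111000000111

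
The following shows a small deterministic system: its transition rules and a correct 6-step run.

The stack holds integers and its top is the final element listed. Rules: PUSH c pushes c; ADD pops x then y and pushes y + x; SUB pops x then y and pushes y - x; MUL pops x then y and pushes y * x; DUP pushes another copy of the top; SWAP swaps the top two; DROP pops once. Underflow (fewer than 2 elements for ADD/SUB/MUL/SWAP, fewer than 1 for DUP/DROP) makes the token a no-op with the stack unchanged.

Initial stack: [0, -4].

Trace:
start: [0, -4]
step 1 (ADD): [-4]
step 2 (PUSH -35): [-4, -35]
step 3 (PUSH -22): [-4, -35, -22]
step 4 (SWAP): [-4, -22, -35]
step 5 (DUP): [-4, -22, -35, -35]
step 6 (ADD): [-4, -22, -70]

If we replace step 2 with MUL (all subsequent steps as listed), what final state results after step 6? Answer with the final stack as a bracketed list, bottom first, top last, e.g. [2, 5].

[-22, -8]

(re-executing from step 2 with the substitution; state before step 2: [-4])
step 2 (MUL): [-4]
step 3 (PUSH -22): [-4, -22]
step 4 (SWAP): [-22, -4]
step 5 (DUP): [-22, -4, -4]
step 6 (ADD): [-22, -8]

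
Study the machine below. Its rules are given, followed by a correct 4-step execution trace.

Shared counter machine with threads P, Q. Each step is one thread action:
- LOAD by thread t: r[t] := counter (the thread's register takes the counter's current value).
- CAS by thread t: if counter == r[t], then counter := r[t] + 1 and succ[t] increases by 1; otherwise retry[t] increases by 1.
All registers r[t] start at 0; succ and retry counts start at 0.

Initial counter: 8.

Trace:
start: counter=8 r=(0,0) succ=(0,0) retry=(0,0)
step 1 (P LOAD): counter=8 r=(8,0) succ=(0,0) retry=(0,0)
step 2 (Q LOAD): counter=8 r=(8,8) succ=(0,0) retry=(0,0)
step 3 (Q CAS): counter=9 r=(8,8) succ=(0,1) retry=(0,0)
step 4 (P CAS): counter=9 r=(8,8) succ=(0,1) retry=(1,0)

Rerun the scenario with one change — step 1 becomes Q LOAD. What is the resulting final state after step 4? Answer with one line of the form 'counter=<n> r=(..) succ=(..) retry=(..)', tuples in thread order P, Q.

(re-executing from step 1 with the substitution; state before step 1: counter=8 r=(0,0) succ=(0,0) retry=(0,0))
step 1 (Q LOAD): counter=8 r=(0,8) succ=(0,0) retry=(0,0)
step 2 (Q LOAD): counter=8 r=(0,8) succ=(0,0) retry=(0,0)
step 3 (Q CAS): counter=9 r=(0,8) succ=(0,1) retry=(0,0)
step 4 (P CAS): counter=9 r=(0,8) succ=(0,1) retry=(1,0)

counter=9 r=(0,8) succ=(0,1) retry=(1,0)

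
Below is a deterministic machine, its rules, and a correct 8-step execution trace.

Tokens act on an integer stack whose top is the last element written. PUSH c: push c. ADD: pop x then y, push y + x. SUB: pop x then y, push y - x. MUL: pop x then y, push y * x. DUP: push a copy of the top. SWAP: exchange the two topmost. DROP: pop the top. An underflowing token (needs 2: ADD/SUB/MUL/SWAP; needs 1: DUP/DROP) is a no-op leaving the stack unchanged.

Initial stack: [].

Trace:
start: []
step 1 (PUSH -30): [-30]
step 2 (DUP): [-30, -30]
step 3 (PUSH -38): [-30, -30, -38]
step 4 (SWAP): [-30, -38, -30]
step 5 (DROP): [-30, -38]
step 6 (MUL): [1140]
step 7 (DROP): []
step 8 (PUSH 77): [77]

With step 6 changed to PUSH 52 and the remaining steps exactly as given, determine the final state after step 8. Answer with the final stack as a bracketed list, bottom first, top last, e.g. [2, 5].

(re-executing from step 6 with the substitution; state before step 6: [-30, -38])
step 6 (PUSH 52): [-30, -38, 52]
step 7 (DROP): [-30, -38]
step 8 (PUSH 77): [-30, -38, 77]

[-30, -38, 77]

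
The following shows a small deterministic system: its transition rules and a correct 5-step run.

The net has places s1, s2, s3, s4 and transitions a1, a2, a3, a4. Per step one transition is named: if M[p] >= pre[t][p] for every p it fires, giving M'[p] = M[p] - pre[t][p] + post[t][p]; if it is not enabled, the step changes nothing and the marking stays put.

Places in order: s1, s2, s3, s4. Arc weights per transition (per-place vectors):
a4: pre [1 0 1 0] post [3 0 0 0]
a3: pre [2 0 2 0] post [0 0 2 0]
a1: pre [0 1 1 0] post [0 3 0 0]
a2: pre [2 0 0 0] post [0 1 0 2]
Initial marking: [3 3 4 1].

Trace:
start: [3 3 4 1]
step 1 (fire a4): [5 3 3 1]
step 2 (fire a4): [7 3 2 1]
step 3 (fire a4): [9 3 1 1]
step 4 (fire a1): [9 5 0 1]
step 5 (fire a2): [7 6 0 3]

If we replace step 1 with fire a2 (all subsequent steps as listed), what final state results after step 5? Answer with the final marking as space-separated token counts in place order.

(re-executing from step 1 with the substitution; state before step 1: [3 3 4 1])
step 1 (fire a2): [1 4 4 3]
step 2 (fire a4): [3 4 3 3]
step 3 (fire a4): [5 4 2 3]
step 4 (fire a1): [5 6 1 3]
step 5 (fire a2): [3 7 1 5]

3 7 1 5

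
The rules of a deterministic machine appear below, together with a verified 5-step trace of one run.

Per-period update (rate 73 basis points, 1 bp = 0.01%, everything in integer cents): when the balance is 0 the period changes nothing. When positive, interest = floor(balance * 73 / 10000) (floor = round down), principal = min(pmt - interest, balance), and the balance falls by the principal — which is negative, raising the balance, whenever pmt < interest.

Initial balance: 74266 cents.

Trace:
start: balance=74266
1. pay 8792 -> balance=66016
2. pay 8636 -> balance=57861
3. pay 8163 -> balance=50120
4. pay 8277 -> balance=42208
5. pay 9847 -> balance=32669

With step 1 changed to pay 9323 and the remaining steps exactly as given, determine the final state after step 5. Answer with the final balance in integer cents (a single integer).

(re-executing from step 1 with the substitution; state before step 1: balance=74266)
1. pay 9323 -> balance=65485
2. pay 8636 -> balance=57327
3. pay 8163 -> balance=49582
4. pay 8277 -> balance=41666
5. pay 9847 -> balance=32123

32123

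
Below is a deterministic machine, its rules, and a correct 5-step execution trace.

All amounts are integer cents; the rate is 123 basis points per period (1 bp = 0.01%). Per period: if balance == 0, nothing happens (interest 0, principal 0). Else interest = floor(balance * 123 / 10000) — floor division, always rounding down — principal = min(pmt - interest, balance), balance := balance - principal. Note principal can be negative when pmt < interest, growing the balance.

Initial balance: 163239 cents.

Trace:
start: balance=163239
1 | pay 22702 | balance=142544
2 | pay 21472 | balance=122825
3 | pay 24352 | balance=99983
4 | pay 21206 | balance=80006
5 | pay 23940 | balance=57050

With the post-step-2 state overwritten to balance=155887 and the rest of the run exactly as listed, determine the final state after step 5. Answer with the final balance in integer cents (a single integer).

91347

state after step 2 := balance=155887
3 | pay 24352 | balance=133452
4 | pay 21206 | balance=113887
5 | pay 23940 | balance=91347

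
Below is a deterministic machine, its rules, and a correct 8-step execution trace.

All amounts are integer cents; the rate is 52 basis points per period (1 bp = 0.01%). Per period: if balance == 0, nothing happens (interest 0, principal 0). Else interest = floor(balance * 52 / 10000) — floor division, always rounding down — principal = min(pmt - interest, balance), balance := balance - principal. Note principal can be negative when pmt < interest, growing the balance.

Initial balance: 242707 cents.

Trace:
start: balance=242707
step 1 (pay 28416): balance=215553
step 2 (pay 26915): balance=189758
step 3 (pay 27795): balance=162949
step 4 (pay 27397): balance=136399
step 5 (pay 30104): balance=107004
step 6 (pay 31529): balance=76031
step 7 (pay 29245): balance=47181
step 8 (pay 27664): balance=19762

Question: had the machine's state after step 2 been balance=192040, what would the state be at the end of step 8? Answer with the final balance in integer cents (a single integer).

state after step 2 := balance=192040
step 3 (pay 27795): balance=165243
step 4 (pay 27397): balance=138705
step 5 (pay 30104): balance=109322
step 6 (pay 31529): balance=78361
step 7 (pay 29245): balance=49523
step 8 (pay 27664): balance=22116

22116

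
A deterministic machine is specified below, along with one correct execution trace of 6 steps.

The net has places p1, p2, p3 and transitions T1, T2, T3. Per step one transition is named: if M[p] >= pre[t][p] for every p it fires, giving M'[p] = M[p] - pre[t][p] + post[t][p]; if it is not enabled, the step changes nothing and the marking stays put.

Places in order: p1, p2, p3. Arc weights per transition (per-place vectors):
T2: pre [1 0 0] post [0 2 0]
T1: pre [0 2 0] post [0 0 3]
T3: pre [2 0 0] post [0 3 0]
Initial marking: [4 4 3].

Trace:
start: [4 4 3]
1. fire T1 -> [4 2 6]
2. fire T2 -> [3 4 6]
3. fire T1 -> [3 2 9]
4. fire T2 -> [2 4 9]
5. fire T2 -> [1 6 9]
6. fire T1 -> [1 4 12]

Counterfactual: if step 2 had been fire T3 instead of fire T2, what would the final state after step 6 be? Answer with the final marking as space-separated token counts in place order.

0 5 12

(re-executing from step 2 with the substitution; state before step 2: [4 2 6])
2. fire T3 -> [2 5 6]
3. fire T1 -> [2 3 9]
4. fire T2 -> [1 5 9]
5. fire T2 -> [0 7 9]
6. fire T1 -> [0 5 12]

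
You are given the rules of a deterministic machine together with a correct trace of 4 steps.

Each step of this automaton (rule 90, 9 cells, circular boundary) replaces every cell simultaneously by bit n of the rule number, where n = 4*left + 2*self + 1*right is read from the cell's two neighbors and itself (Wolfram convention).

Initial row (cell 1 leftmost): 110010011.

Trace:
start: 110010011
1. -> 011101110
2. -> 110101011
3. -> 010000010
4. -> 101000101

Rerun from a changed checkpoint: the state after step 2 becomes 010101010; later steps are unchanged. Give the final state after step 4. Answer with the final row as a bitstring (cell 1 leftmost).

110000011

state after step 2 := 010101010
3. -> 100000001
4. -> 110000011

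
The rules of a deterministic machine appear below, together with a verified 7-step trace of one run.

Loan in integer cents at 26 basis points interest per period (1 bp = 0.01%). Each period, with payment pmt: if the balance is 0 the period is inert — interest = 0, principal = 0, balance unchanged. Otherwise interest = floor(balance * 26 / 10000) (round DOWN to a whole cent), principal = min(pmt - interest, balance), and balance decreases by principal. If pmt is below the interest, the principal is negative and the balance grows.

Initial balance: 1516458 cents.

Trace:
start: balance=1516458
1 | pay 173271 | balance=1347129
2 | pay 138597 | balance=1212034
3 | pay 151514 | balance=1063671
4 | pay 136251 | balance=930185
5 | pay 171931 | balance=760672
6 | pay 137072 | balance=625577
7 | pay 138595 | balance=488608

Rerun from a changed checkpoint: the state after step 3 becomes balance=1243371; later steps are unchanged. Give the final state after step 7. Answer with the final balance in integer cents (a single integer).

state after step 3 := balance=1243371
4 | pay 136251 | balance=1110352
5 | pay 171931 | balance=941307
6 | pay 137072 | balance=806682
7 | pay 138595 | balance=670184

670184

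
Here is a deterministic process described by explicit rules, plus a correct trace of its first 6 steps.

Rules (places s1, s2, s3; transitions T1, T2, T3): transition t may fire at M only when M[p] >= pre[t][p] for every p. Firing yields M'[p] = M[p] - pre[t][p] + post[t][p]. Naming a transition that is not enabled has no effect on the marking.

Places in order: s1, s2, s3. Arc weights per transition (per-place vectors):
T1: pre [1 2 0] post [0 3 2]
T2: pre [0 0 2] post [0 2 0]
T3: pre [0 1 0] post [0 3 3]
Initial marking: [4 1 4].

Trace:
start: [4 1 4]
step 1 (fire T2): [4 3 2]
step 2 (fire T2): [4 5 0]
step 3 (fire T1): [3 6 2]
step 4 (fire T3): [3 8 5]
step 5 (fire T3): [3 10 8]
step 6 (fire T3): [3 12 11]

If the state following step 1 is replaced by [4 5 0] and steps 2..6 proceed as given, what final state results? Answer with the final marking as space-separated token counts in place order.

state after step 1 := [4 5 0]
step 2 (fire T2): [4 5 0]
step 3 (fire T1): [3 6 2]
step 4 (fire T3): [3 8 5]
step 5 (fire T3): [3 10 8]
step 6 (fire T3): [3 12 11]

3 12 11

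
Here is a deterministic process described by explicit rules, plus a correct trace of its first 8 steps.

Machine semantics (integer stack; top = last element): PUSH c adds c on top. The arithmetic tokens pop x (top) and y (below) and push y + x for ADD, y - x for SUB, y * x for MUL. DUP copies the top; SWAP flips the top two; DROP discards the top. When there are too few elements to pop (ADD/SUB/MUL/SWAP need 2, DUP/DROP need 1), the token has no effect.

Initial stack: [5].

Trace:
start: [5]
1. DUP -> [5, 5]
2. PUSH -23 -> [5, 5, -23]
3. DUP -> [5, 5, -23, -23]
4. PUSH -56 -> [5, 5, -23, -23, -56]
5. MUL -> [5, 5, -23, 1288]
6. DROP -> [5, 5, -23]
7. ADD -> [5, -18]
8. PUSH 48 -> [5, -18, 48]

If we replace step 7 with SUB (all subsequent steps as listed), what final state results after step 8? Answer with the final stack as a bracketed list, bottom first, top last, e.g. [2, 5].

(re-executing from step 7 with the substitution; state before step 7: [5, 5, -23])
7. SUB -> [5, 28]
8. PUSH 48 -> [5, 28, 48]

[5, 28, 48]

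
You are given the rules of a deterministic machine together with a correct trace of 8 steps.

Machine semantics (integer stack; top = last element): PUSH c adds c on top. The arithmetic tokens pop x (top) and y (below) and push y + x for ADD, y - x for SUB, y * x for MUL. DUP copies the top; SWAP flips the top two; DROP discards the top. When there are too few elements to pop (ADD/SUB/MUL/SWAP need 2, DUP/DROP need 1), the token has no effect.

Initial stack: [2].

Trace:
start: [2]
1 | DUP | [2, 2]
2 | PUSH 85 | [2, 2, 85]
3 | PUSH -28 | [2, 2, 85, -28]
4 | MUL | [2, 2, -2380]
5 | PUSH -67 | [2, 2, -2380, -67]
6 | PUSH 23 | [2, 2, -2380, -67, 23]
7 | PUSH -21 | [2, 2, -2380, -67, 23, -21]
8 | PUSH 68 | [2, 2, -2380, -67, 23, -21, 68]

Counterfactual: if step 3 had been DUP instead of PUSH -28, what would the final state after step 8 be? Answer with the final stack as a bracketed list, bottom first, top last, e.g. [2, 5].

(re-executing from step 3 with the substitution; state before step 3: [2, 2, 85])
3 | DUP | [2, 2, 85, 85]
4 | MUL | [2, 2, 7225]
5 | PUSH -67 | [2, 2, 7225, -67]
6 | PUSH 23 | [2, 2, 7225, -67, 23]
7 | PUSH -21 | [2, 2, 7225, -67, 23, -21]
8 | PUSH 68 | [2, 2, 7225, -67, 23, -21, 68]

[2, 2, 7225, -67, 23, -21, 68]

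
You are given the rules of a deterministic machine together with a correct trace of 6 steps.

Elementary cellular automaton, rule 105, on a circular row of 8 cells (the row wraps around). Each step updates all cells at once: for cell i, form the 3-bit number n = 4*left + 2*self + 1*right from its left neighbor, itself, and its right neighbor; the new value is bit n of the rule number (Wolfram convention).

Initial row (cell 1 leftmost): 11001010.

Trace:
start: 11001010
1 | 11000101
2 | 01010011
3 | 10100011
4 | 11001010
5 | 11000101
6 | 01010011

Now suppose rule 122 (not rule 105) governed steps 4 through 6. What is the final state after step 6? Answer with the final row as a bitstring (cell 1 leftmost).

00111000

(re-executing steps 4..6 under rule 122; state before step 4: 10100011)
4 | 11010110
5 | 11101111
6 | 00111000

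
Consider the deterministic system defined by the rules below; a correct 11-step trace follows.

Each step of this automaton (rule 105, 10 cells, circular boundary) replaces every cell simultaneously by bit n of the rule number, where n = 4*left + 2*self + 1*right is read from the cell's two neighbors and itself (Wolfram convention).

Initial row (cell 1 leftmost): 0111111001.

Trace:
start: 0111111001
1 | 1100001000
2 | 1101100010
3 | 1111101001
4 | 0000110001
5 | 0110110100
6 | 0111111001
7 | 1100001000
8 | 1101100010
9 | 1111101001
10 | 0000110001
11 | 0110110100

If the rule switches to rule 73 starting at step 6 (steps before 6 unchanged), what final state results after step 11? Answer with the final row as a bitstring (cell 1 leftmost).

(re-executing steps 6..11 under rule 73; state before step 6: 0110110100)
6 | 0110110001
7 | 0110110100
8 | 0110110001
9 | 0110110100
10 | 0110110001
11 | 0110110100

0110110100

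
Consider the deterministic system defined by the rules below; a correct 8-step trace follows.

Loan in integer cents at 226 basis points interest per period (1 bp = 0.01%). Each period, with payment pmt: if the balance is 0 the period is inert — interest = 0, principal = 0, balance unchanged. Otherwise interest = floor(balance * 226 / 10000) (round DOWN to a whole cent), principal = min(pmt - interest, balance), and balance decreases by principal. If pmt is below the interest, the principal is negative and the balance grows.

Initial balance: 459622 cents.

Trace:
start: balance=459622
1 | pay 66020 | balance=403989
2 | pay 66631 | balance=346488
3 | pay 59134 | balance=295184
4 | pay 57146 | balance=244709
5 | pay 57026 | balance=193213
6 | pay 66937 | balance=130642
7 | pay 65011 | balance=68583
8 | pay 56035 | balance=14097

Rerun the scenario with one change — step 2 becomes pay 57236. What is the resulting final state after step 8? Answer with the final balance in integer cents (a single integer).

24840

(re-executing from step 2 with the substitution; state before step 2: balance=403989)
2 | pay 57236 | balance=355883
3 | pay 59134 | balance=304791
4 | pay 57146 | balance=254533
5 | pay 57026 | balance=203259
6 | pay 66937 | balance=140915
7 | pay 65011 | balance=79088
8 | pay 56035 | balance=24840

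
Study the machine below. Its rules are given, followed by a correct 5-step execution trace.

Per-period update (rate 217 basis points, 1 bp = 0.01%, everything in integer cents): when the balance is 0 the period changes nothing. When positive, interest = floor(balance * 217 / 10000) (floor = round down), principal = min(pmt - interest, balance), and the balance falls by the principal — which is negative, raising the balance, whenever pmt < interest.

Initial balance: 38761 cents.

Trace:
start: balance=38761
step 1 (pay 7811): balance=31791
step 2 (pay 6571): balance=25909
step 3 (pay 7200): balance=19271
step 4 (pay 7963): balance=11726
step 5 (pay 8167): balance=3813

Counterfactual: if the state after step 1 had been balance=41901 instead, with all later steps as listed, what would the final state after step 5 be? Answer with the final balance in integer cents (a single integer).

14830

state after step 1 := balance=41901
step 2 (pay 6571): balance=36239
step 3 (pay 7200): balance=29825
step 4 (pay 7963): balance=22509
step 5 (pay 8167): balance=14830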